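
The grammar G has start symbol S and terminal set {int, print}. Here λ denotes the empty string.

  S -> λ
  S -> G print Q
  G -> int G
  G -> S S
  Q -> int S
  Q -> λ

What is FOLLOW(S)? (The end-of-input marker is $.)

FIRST(Q): from Q->int S we get {int}; from Q->λ we get {λ}. So FIRST(Q) = {λ, int}.
FIRST(S): from S->λ we get {λ}; from S->G print Q we get {int, print}. So FIRST(S) = {λ, int, print}.
FIRST(G): from G->int G we get {int}; from G->S S we get {λ, int, print}. So FIRST(G) = {λ, int, print}.
FOLLOW(S) includes $ since S is the start symbol.
FOLLOW(G): in S->G print Q, G is followed by print Q with FIRST {print}; in G->int G, the suffix after G is empty (adds nothing new). Thus FOLLOW(G) = {print}.
FOLLOW(S): in G->S S (occurrence 1), S is followed by S with FIRST {λ, int, print}; in G->S S (occurrence 1), the suffix after S is nullable, so FOLLOW(S) ⊇ FOLLOW(G) = {print}; in G->S S (occurrence 2), the suffix after S is empty, so FOLLOW(S) ⊇ FOLLOW(G) = {print}; in Q->int S, the suffix after S is empty, so FOLLOW(S) ⊇ FOLLOW(Q) = {$, int, print}. Thus FOLLOW(S) = {$, int, print}.
FOLLOW(Q): in S->G print Q, the suffix after Q is empty, so FOLLOW(Q) ⊇ FOLLOW(S) = {$, int, print}. Thus FOLLOW(Q) = {$, int, print}.

{$, int, print}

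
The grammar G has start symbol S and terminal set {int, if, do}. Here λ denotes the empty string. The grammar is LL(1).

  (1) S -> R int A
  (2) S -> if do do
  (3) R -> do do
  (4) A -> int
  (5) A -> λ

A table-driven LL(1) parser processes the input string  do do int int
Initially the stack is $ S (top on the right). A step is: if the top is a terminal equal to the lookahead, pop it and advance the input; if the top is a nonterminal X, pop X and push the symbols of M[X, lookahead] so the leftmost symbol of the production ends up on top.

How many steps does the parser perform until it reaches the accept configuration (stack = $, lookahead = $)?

7

     Stack          Input            Action
  1  $ S            do do int int $  expand S -> R int A
  2  $ A int R      do do int int $  expand R -> do do
  3  $ A int do do  do do int int $  match do
  4  $ A int do     do int int $     match do
  5  $ A int        int int $        match int
  6  $ A            int $            expand A -> int
  7  $ int          int $            match int
Accept reached after 7 steps.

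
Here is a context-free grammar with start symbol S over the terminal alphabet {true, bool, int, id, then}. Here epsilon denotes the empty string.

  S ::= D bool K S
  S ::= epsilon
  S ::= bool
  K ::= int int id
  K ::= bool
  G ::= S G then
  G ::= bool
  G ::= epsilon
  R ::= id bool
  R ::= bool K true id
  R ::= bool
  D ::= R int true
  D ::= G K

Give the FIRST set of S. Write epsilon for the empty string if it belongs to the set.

{epsilon, bool, id, int, then}

FIRST(K): from K::=int int id we get {int}; from K::=bool we get {bool}. So FIRST(K) = {bool, int}.
FIRST(R): from R::=id bool we get {id}; from R::=bool K true id we get {bool}; from R::=bool we get {bool}. So FIRST(R) = {bool, id}.
FIRST(S): from S::=D bool K S we get {bool, id, int, then}; from S::=epsilon we get {epsilon}; from S::=bool we get {bool}. So FIRST(S) = {epsilon, bool, id, int, then}.
FIRST(G): from G::=S G then we get {bool, id, int, then}; from G::=bool we get {bool}; from G::=epsilon we get {epsilon}. So FIRST(G) = {epsilon, bool, id, int, then}.
FIRST(D): from D::=R int true we get {bool, id}; from D::=G K we get {bool, id, int, then}. So FIRST(D) = {bool, id, int, then}.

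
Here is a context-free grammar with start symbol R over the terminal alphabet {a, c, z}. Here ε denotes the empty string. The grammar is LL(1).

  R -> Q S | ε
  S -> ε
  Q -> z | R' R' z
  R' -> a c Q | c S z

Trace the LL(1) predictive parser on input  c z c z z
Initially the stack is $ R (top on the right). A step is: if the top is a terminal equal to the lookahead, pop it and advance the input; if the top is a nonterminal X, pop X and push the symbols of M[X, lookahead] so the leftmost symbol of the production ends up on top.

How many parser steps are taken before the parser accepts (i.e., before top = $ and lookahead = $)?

step 1: stack=$ R  input=c z c z z $  — expand R -> Q S
step 2: stack=$ S Q  input=c z c z z $  — expand Q -> R' R' z
step 3: stack=$ S z R' R'  input=c z c z z $  — expand R' -> c S z
step 4: stack=$ S z R' z S c  input=c z c z z $  — match c
step 5: stack=$ S z R' z S  input=z c z z $  — expand S -> ε
step 6: stack=$ S z R' z  input=z c z z $  — match z
step 7: stack=$ S z R'  input=c z z $  — expand R' -> c S z
step 8: stack=$ S z z S c  input=c z z $  — match c
step 9: stack=$ S z z S  input=z z $  — expand S -> ε
step 10: stack=$ S z z  input=z z $  — match z
step 11: stack=$ S z  input=z $  — match z
step 12: stack=$ S  input=$  — expand S -> ε
Accept reached after 12 steps.

12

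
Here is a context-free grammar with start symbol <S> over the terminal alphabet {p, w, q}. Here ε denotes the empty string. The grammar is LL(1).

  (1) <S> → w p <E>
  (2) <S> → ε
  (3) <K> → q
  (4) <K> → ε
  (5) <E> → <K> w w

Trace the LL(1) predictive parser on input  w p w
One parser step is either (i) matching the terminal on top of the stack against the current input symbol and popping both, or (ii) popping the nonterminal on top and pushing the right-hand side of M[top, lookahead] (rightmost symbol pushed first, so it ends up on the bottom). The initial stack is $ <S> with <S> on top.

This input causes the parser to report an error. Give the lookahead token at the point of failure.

$

     Stack      Input    Action
  1  $ <S>      w p w $  expand <S> → w p <E>
  2  $ <E> p w  w p w $  match w
  3  $ <E> p    p w $    match p
  4  $ <E>      w $      expand <E> → <K> w w
  5  $ w w <K>  w $      expand <K> → ε
  6  $ w w      w $      match w
  7  $ w        $        error: top is terminal w but lookahead is $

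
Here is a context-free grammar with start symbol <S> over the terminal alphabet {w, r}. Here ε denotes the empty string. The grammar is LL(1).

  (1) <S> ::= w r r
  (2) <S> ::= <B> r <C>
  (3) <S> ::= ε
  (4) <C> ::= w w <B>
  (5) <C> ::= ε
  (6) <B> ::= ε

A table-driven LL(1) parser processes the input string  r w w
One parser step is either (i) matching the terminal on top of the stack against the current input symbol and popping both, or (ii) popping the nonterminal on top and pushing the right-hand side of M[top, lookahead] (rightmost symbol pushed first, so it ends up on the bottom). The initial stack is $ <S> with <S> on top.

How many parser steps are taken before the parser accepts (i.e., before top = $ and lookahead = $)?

7

     Stack        Input    Action
  1  $ <S>        r w w $  expand <S> ::= <B> r <C>
  2  $ <C> r <B>  r w w $  expand <B> ::= ε
  3  $ <C> r      r w w $  match r
  4  $ <C>        w w $    expand <C> ::= w w <B>
  5  $ <B> w w    w w $    match w
  6  $ <B> w      w $      match w
  7  $ <B>        $        expand <B> ::= ε
Accept reached after 7 steps.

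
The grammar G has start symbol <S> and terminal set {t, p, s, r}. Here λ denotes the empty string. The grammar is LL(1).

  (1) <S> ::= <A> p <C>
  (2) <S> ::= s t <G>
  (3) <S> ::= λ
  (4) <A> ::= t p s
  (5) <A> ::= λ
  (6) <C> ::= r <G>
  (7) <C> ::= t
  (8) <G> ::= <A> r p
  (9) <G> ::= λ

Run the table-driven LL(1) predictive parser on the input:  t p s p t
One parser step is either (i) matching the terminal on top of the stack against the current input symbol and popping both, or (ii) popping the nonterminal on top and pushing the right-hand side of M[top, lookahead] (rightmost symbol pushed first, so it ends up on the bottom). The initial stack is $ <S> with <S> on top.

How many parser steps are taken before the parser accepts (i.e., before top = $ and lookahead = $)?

step 1: stack=$ <S>  input=t p s p t $  — expand <S> ::= <A> p <C>
step 2: stack=$ <C> p <A>  input=t p s p t $  — expand <A> ::= t p s
step 3: stack=$ <C> p s p t  input=t p s p t $  — match t
step 4: stack=$ <C> p s p  input=p s p t $  — match p
step 5: stack=$ <C> p s  input=s p t $  — match s
step 6: stack=$ <C> p  input=p t $  — match p
step 7: stack=$ <C>  input=t $  — expand <C> ::= t
step 8: stack=$ t  input=t $  — match t
Accept reached after 8 steps.

8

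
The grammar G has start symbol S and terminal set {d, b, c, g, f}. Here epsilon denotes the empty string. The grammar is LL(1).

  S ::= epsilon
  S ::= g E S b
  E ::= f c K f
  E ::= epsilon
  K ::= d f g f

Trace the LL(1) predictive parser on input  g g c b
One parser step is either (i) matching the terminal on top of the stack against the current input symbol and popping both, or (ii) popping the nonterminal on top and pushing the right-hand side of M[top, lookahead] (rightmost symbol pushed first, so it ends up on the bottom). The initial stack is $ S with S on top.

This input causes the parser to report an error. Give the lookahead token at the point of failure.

c

     Stack        Input      Action
  1  $ S          g g c b $  expand S ::= g E S b
  2  $ b S E g    g g c b $  match g
  3  $ b S E      g c b $    expand E ::= epsilon
  4  $ b S        g c b $    expand S ::= g E S b
  5  $ b b S E g  g c b $    match g
  6  $ b b S E    c b $      error: M[E, c] is empty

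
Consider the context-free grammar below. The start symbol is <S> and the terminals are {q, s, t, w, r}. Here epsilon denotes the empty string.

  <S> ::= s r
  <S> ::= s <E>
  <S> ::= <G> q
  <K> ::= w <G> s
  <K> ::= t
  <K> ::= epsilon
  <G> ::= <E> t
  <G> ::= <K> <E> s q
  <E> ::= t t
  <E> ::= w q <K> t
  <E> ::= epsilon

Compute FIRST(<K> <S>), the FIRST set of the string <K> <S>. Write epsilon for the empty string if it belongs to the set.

{s, t, w}

FIRST(<K>) = {epsilon, t, w}
FIRST(<E>) = {epsilon, t, w}
FIRST(<G>) = {s, t, w}  (via <E> t, <K> <E> s q)
FIRST(<S>) = {s, t, w}  (via <G> q)
FIRST(<K> <S>): take FIRST of each symbol in turn, carrying on past any symbol whose FIRST contains epsilon; result {s, t, w}.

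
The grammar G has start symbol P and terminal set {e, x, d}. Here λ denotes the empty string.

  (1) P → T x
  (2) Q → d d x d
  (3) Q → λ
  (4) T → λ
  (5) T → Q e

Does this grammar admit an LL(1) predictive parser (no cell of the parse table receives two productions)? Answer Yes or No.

Yes

FIRST(P) = {d, e, x}
FIRST(Q) = {λ, d}
FIRST(T) = {λ, d, e}
FOLLOW(P) = {$}
FOLLOW(Q) = {e}
FOLLOW(T) = {x}
Each cell of M receives at most one production.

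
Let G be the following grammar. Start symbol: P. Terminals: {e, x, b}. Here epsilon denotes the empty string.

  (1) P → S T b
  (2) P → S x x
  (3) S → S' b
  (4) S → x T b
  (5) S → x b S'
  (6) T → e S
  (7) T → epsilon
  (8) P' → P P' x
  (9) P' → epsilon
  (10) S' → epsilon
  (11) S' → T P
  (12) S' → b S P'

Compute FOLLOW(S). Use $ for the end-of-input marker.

FIRST(T): from T→e S we get {e}; from T→epsilon we get {epsilon}. So FIRST(T) = {epsilon, e}.
FIRST(P): from P→S T b we get {b, e, x}; from P→S x x we get {b, e, x}. So FIRST(P) = {b, e, x}.
FIRST(P'): from P'→P P' x we get {b, e, x}; from P'→epsilon we get {epsilon}. So FIRST(P') = {epsilon, b, e, x}.
FIRST(S'): from S'→epsilon we get {epsilon}; from S'→T P we get {b, e, x}; from S'→b S P' we get {b}. So FIRST(S') = {epsilon, b, e, x}.
FIRST(S): from S→S' b we get {b, e, x}; from S→x T b we get {x}; from S→x b S' we get {x}. So FIRST(S) = {b, e, x}.
FOLLOW(P) includes $ since P is the start symbol.
FOLLOW(T): in P→S T b, T is followed by b with FIRST {b}; in S→x T b, T is followed by b with FIRST {b}; in S'→T P, T is followed by P with FIRST {b, e, x}. Thus FOLLOW(T) = {b, e, x}.
FOLLOW(P): in P'→P P' x, P is followed by P' x with FIRST {b, e, x}; in S'→T P, the suffix after P is empty, so FOLLOW(P) ⊇ FOLLOW(S') = {b, e, x}. Thus FOLLOW(P) = {$, b, e, x}.
FOLLOW(S): in P→S T b, S is followed by T b with FIRST {b, e}; in P→S x x, S is followed by x x with FIRST {x}; in T→e S, the suffix after S is empty, so FOLLOW(S) ⊇ FOLLOW(T) = {b, e, x}; in S'→b S P', S is followed by P' with FIRST {epsilon, b, e, x}; in S'→b S P', the suffix after S is nullable, so FOLLOW(S) ⊇ FOLLOW(S') = {b, e, x}. Thus FOLLOW(S) = {b, e, x}.
FOLLOW(S'): in S→S' b, S' is followed by b with FIRST {b}; in S→x b S', the suffix after S' is empty, so FOLLOW(S') ⊇ FOLLOW(S) = {b, e, x}. Thus FOLLOW(S') = {b, e, x}.
FOLLOW(P'): in P'→P P' x, P' is followed by x with FIRST {x}; in S'→b S P', the suffix after P' is empty, so FOLLOW(P') ⊇ FOLLOW(S') = {b, e, x}. Thus FOLLOW(P') = {b, e, x}.

{b, e, x}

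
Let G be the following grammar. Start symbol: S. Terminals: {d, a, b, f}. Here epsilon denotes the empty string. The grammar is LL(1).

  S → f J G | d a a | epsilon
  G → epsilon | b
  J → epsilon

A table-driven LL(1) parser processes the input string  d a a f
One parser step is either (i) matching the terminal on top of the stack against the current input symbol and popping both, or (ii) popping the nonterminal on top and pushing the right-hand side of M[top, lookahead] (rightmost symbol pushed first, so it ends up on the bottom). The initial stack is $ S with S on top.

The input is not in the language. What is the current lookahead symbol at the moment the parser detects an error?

     Stack    Input      Action
  1  $ S      d a a f $  expand S → d a a
  2  $ a a d  d a a f $  match d
  3  $ a a    a a f $    match a
  4  $ a      a f $      match a
  5  $        f $        error: stack empty but input remains

f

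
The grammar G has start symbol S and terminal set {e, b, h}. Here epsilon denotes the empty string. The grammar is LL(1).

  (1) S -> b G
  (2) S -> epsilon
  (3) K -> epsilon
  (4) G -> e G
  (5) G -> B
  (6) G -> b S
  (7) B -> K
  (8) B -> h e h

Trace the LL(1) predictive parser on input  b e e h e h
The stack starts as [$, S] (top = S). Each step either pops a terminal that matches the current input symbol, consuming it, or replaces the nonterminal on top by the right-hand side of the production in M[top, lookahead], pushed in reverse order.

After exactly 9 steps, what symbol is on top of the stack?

step 1: stack=$ S  input=b e e h e h $  — expand S -> b G
step 2: stack=$ G b  input=b e e h e h $  — match b
step 3: stack=$ G  input=e e h e h $  — expand G -> e G
step 4: stack=$ G e  input=e e h e h $  — match e
step 5: stack=$ G  input=e h e h $  — expand G -> e G
step 6: stack=$ G e  input=e h e h $  — match e
step 7: stack=$ G  input=h e h $  — expand G -> B
step 8: stack=$ B  input=h e h $  — expand B -> h e h
step 9: stack=$ h e h  input=h e h $  — match h
Stack after step 9: $ h e (top = e).

e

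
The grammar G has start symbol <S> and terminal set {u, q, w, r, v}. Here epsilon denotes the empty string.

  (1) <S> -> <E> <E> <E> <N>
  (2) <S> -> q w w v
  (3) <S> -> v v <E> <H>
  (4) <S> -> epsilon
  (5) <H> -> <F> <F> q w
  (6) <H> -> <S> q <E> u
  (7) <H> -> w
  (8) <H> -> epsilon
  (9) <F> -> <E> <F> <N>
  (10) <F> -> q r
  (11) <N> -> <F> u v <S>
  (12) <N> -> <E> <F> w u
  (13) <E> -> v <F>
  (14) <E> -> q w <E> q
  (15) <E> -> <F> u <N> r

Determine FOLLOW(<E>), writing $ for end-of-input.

FIRST(<S>) = {epsilon, q, v}  (via <E> <E> <E> <N>)
FIRST(<H>) = {epsilon, q, v, w}  (via <F> <F> q w, <S> q <E> u)
FIRST(<F>) = {q, v}  (via <E> <F> <N>)
FIRST(<E>) = {q, v}  (via <F> u <N> r)
FIRST(<N>) = {q, v}  (via <F> u v <S>, <E> <F> w u)
FOLLOW(<S>) includes $ since <S> is the start symbol.
FOLLOW(<S>): in <H>-><S> q <E> u, <S> is followed by q <E> u with FIRST {q}; in <N>-><F> u v <S>, the suffix after <S> is empty, so FOLLOW(<S>) ⊇ FOLLOW(<N>) = {$, q, r, u, v, w}. Thus FOLLOW(<S>) = {$, q, r, u, v, w}.
FOLLOW(<H>): in <S>->v v <E> <H>, the suffix after <H> is empty, so FOLLOW(<H>) ⊇ FOLLOW(<S>) = {$, q, r, u, v, w}. Thus FOLLOW(<H>) = {$, q, r, u, v, w}.
FOLLOW(<E>): in <S>-><E> <E> <E> <N> (occurrence 1), <E> is followed by <E> <E> <N> with FIRST {q, v}; in <S>-><E> <E> <E> <N> (occurrence 2), <E> is followed by <E> <N> with FIRST {q, v}; in <S>-><E> <E> <E> <N> (occurrence 3), <E> is followed by <N> with FIRST {q, v}; in <S>->v v <E> <H>, <E> is followed by <H> with FIRST {epsilon, q, v, w}; in <S>->v v <E> <H>, the suffix after <E> is nullable, so FOLLOW(<E>) ⊇ FOLLOW(<S>) = {$, q, r, u, v, w}; in <H>-><S> q <E> u, <E> is followed by u with FIRST {u}; in <F>-><E> <F> <N>, <E> is followed by <F> <N> with FIRST {q, v}; in <N>-><E> <F> w u, <E> is followed by <F> w u with FIRST {q, v}; in <E>->q w <E> q, <E> is followed by q with FIRST {q}. Thus FOLLOW(<E>) = {$, q, r, u, v, w}.
FOLLOW(<F>): in <H>-><F> <F> q w (occurrence 1), <F> is followed by <F> q w with FIRST {q, v}; in <H>-><F> <F> q w (occurrence 2), <F> is followed by q w with FIRST {q}; in <F>-><E> <F> <N>, <F> is followed by <N> with FIRST {q, v}; in <N>-><F> u v <S>, <F> is followed by u v <S> with FIRST {u}; in <N>-><E> <F> w u, <F> is followed by w u with FIRST {w}; in <E>->v <F>, the suffix after <F> is empty, so FOLLOW(<F>) ⊇ FOLLOW(<E>) = {$, q, r, u, v, w}; in <E>-><F> u <N> r, <F> is followed by u <N> r with FIRST {u}. Thus FOLLOW(<F>) = {$, q, r, u, v, w}.
FOLLOW(<N>): in <S>-><E> <E> <E> <N>, the suffix after <N> is empty, so FOLLOW(<N>) ⊇ FOLLOW(<S>) = {$, q, r, u, v, w}; in <F>-><E> <F> <N>, the suffix after <N> is empty, so FOLLOW(<N>) ⊇ FOLLOW(<F>) = {$, q, r, u, v, w}; in <E>-><F> u <N> r, <N> is followed by r with FIRST {r}. Thus FOLLOW(<N>) = {$, q, r, u, v, w}.

{$, q, r, u, v, w}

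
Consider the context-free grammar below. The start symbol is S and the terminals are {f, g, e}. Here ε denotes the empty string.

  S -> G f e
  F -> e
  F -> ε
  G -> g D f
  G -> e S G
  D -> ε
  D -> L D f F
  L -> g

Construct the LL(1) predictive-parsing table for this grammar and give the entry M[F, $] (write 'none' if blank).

none

FIRST(F): from F->e we get {e}; from F->ε we get {ε}. So FIRST(F) = {ε, e}.
FIRST(G): from G->g D f we get {g}; from G->e S G we get {e}. So FIRST(G) = {e, g}.
FIRST(L): from L->g we get {g}. So FIRST(L) = {g}.
FIRST(S): from S->G f e we get {e, g}. So FIRST(S) = {e, g}.
FIRST(D): from D->ε we get {ε}; from D->L D f F we get {g}. So FIRST(D) = {ε, g}.
FOLLOW(S) includes $ since S is the start symbol.
FOLLOW(D): in G->g D f, D is followed by f with FIRST {f}; in D->L D f F, D is followed by f F with FIRST {f}. Thus FOLLOW(D) = {f}.
FOLLOW(F): in D->L D f F, the suffix after F is empty, so FOLLOW(F) ⊇ FOLLOW(D) = {f}. Thus FOLLOW(F) = {f}.
For F -> e: FIRST(e) = {e}, so it goes in M[F, t] for t ∈ {e}.
For F -> ε: FIRST(ε) = {ε}, so it goes in M[F, t] for t ∈ {}; since ε ∈ FIRST, also for every t ∈ FOLLOW(F) = {f}.
None of these place a production in M[F, $].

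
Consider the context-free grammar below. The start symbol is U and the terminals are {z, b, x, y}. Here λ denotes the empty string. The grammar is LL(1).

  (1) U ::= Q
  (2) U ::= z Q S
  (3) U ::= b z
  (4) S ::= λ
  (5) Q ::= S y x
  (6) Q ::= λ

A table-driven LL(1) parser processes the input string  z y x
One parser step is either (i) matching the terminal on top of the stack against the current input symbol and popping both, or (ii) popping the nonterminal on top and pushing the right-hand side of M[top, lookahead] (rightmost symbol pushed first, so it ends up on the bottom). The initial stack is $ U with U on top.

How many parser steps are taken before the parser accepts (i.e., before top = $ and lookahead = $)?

     Stack      Input    Action
  1  $ U        z y x $  expand U ::= z Q S
  2  $ S Q z    z y x $  match z
  3  $ S Q      y x $    expand Q ::= S y x
  4  $ S x y S  y x $    expand S ::= λ
  5  $ S x y    y x $    match y
  6  $ S x      x $      match x
  7  $ S        $        expand S ::= λ
Accept reached after 7 steps.

7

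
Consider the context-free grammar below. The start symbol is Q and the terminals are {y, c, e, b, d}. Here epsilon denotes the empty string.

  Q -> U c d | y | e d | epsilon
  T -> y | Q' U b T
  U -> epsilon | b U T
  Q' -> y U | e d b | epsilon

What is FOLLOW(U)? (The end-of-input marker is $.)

{b, c, e, y}

FIRST(U) = {epsilon, b}
FIRST(Q') = {epsilon, e, y}
FIRST(Q) = {epsilon, b, c, e, y}  (via U c d)
FIRST(T) = {b, e, y}  (via Q' U b T)
FOLLOW(Q) includes $ since Q is the start symbol.
FOLLOW(Q): Q appears on no right-hand side. Thus FOLLOW(Q) = {$}.
FOLLOW(Q'): in T->Q' U b T, Q' is followed by U b T with FIRST {b}. Thus FOLLOW(Q') = {b}.
FOLLOW(U): in Q->U c d, U is followed by c d with FIRST {c}; in T->Q' U b T, U is followed by b T with FIRST {b}; in U->b U T, U is followed by T with FIRST {b, e, y}; in Q'->y U, the suffix after U is empty, so FOLLOW(U) ⊇ FOLLOW(Q') = {b}. Thus FOLLOW(U) = {b, c, e, y}.
FOLLOW(T): in T->Q' U b T, the suffix after T is empty (adds nothing new); in U->b U T, the suffix after T is empty, so FOLLOW(T) ⊇ FOLLOW(U) = {b, c, e, y}. Thus FOLLOW(T) = {b, c, e, y}.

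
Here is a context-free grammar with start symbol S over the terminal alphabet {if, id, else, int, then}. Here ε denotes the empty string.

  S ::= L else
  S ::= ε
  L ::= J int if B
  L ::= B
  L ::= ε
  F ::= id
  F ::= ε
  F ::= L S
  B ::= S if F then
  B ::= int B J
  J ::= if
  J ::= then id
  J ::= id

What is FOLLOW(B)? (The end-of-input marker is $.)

FIRST(J): from J::=if we get {if}; from J::=then id we get {then}; from J::=id we get {id}. So FIRST(J) = {id, if, then}.
FIRST(S): from S::=L else we get {else, id, if, int, then}; from S::=ε we get {ε}. So FIRST(S) = {ε, else, id, if, int, then}.
FIRST(B): from B::=S if F then we get {else, id, if, int, then}; from B::=int B J we get {int}. So FIRST(B) = {else, id, if, int, then}.
FIRST(L): from L::=J int if B we get {id, if, then}; from L::=B we get {else, id, if, int, then}; from L::=ε we get {ε}. So FIRST(L) = {ε, else, id, if, int, then}.
FIRST(F): from F::=id we get {id}; from F::=ε we get {ε}; from F::=L S we get {ε, else, id, if, int, then}. So FIRST(F) = {ε, else, id, if, int, then}.
FOLLOW(S) includes $ since S is the start symbol.
FOLLOW(F): in B::=S if F then, F is followed by then with FIRST {then}. Thus FOLLOW(F) = {then}.
FOLLOW(S): in F::=L S, the suffix after S is empty, so FOLLOW(S) ⊇ FOLLOW(F) = {then}; in B::=S if F then, S is followed by if F then with FIRST {if}. Thus FOLLOW(S) = {$, if, then}.
FOLLOW(L): in S::=L else, L is followed by else with FIRST {else}; in F::=L S, L is followed by S with FIRST {ε, else, id, if, int, then}; in F::=L S, the suffix after L is nullable, so FOLLOW(L) ⊇ FOLLOW(F) = {then}. Thus FOLLOW(L) = {else, id, if, int, then}.
FOLLOW(B): in L::=J int if B, the suffix after B is empty, so FOLLOW(B) ⊇ FOLLOW(L) = {else, id, if, int, then}; in L::=B, the suffix after B is empty, so FOLLOW(B) ⊇ FOLLOW(L) = {else, id, if, int, then}; in B::=int B J, B is followed by J with FIRST {id, if, then}. Thus FOLLOW(B) = {else, id, if, int, then}.
FOLLOW(J): in L::=J int if B, J is followed by int if B with FIRST {int}; in B::=int B J, the suffix after J is empty, so FOLLOW(J) ⊇ FOLLOW(B) = {else, id, if, int, then}. Thus FOLLOW(J) = {else, id, if, int, then}.

{else, id, if, int, then}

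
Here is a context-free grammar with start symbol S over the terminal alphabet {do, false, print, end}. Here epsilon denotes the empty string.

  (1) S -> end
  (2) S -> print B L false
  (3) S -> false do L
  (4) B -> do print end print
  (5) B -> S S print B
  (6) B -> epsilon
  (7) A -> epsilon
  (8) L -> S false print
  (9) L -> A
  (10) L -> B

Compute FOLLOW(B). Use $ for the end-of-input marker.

FIRST(S) = {end, false, print}
FIRST(A) = {epsilon}
FIRST(B) = {epsilon, do, end, false, print}  (via S S print B)
FIRST(L) = {epsilon, do, end, false, print}  (via S false print, A, B)
FOLLOW(S) includes $ since S is the start symbol.
FOLLOW(S): in B->S S print B (occurrence 1), S is followed by S print B with FIRST {end, false, print}; in B->S S print B (occurrence 2), S is followed by print B with FIRST {print}; in L->S false print, S is followed by false print with FIRST {false}. Thus FOLLOW(S) = {$, end, false, print}.
FOLLOW(L): in S->print B L false, L is followed by false with FIRST {false}; in S->false do L, the suffix after L is empty, so FOLLOW(L) ⊇ FOLLOW(S) = {$, end, false, print}. Thus FOLLOW(L) = {$, end, false, print}.
FOLLOW(B): in S->print B L false, B is followed by L false with FIRST {do, end, false, print}; in B->S S print B, the suffix after B is empty (adds nothing new); in L->B, the suffix after B is empty, so FOLLOW(B) ⊇ FOLLOW(L) = {$, end, false, print}. Thus FOLLOW(B) = {$, do, end, false, print}.
FOLLOW(A): in L->A, the suffix after A is empty, so FOLLOW(A) ⊇ FOLLOW(L) = {$, end, false, print}. Thus FOLLOW(A) = {$, end, false, print}.

{$, do, end, false, print}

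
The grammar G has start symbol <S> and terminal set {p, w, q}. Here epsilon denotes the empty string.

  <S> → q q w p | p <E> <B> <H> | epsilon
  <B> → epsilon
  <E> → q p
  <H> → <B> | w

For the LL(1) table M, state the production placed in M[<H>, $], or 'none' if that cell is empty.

<H> → <B>

FIRST(<S>) = {epsilon, p, q}
FIRST(<B>) = {epsilon}
FIRST(<E>) = {q}
FIRST(<H>) = {epsilon, w}  (via <B>)
FOLLOW(<S>) includes $ since <S> is the start symbol.
FOLLOW(<S>): <S> appears on no right-hand side. Thus FOLLOW(<S>) = {$}.
FOLLOW(<H>): in <S>→p <E> <B> <H>, the suffix after <H> is empty, so FOLLOW(<H>) ⊇ FOLLOW(<S>) = {$}. Thus FOLLOW(<H>) = {$}.
For <H> → <B>: FIRST(<B>) = {epsilon}, so it goes in M[<H>, t] for t ∈ {}; since epsilon ∈ FIRST, also for every t ∈ FOLLOW(<H>) = {$}.
For <H> → w: FIRST(w) = {w}, so it goes in M[<H>, t] for t ∈ {w}.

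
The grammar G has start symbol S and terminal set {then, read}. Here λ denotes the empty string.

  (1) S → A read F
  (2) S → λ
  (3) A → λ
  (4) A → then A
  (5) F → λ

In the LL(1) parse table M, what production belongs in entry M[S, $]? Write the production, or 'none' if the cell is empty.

FIRST(A) = {λ, then}
FIRST(F) = {λ}
FIRST(S) = {λ, read, then}  (via A read F)
FOLLOW(S) includes $ since S is the start symbol.
FOLLOW(S): S appears on no right-hand side. Thus FOLLOW(S) = {$}.
For S → A read F: FIRST(A read F) = {read, then}, so it goes in M[S, t] for t ∈ {read, then}.
For S → λ: FIRST(λ) = {λ}, so it goes in M[S, t] for t ∈ {}; since λ ∈ FIRST, also for every t ∈ FOLLOW(S) = {$}.

S → λ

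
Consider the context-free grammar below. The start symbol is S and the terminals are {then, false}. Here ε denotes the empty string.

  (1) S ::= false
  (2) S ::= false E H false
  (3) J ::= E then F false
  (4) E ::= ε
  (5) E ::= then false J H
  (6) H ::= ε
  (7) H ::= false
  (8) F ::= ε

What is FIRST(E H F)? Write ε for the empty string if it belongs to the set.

{ε, false, then}

FIRST(S): from S::=false we get {false}; from S::=false E H false we get {false}. So FIRST(S) = {false}.
FIRST(E): from E::=ε we get {ε}; from E::=then false J H we get {then}. So FIRST(E) = {ε, then}.
FIRST(H): from H::=ε we get {ε}; from H::=false we get {false}. So FIRST(H) = {ε, false}.
FIRST(F): from F::=ε we get {ε}. So FIRST(F) = {ε}.
FIRST(J): from J::=E then F false we get {then}. So FIRST(J) = {then}.
FIRST(E H F): take FIRST of each symbol in turn, carrying on past any symbol whose FIRST contains ε; result {ε, false, then}.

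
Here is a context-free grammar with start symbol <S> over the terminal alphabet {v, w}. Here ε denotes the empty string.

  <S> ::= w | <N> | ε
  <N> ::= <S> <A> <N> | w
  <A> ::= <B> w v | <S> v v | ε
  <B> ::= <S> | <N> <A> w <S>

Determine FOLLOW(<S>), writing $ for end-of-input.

FIRST(<S>): from <S>::=w we get {w}; from <S>::=<N> we get {v, w}; from <S>::=ε we get {ε}. So FIRST(<S>) = {ε, v, w}.
FIRST(<N>): from <N>::=<S> <A> <N> we get {v, w}; from <N>::=w we get {w}. So FIRST(<N>) = {v, w}.
FIRST(<B>): from <B>::=<S> we get {ε, v, w}; from <B>::=<N> <A> w <S> we get {v, w}. So FIRST(<B>) = {ε, v, w}.
FIRST(<A>): from <A>::=<B> w v we get {v, w}; from <A>::=<S> v v we get {v, w}; from <A>::=ε we get {ε}. So FIRST(<A>) = {ε, v, w}.
FOLLOW(<S>) includes $ since <S> is the start symbol.
FOLLOW(<A>): in <N>::=<S> <A> <N>, <A> is followed by <N> with FIRST {v, w}; in <B>::=<N> <A> w <S>, <A> is followed by w <S> with FIRST {w}. Thus FOLLOW(<A>) = {v, w}.
FOLLOW(<B>): in <A>::=<B> w v, <B> is followed by w v with FIRST {w}. Thus FOLLOW(<B>) = {w}.
FOLLOW(<S>): in <N>::=<S> <A> <N>, <S> is followed by <A> <N> with FIRST {v, w}; in <A>::=<S> v v, <S> is followed by v v with FIRST {v}; in <B>::=<S>, the suffix after <S> is empty, so FOLLOW(<S>) ⊇ FOLLOW(<B>) = {w}; in <B>::=<N> <A> w <S>, the suffix after <S> is empty, so FOLLOW(<S>) ⊇ FOLLOW(<B>) = {w}. Thus FOLLOW(<S>) = {$, v, w}.
FOLLOW(<N>): in <S>::=<N>, the suffix after <N> is empty, so FOLLOW(<N>) ⊇ FOLLOW(<S>) = {$, v, w}; in <N>::=<S> <A> <N>, the suffix after <N> is empty (adds nothing new); in <B>::=<N> <A> w <S>, <N> is followed by <A> w <S> with FIRST {v, w}. Thus FOLLOW(<N>) = {$, v, w}.

{$, v, w}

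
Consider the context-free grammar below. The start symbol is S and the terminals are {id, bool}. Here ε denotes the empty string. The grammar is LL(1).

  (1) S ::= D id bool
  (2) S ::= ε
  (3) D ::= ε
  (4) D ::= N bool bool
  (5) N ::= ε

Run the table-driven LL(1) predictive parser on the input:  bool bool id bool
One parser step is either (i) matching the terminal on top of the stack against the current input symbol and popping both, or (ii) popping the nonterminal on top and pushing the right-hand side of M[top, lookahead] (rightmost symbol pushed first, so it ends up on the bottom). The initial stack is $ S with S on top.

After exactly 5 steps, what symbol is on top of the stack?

id

step 1: stack=$ S  input=bool bool id bool $  — expand S ::= D id bool
step 2: stack=$ bool id D  input=bool bool id bool $  — expand D ::= N bool bool
step 3: stack=$ bool id bool bool N  input=bool bool id bool $  — expand N ::= ε
step 4: stack=$ bool id bool bool  input=bool bool id bool $  — match bool
step 5: stack=$ bool id bool  input=bool id bool $  — match bool
Stack after step 5: $ bool id (top = id).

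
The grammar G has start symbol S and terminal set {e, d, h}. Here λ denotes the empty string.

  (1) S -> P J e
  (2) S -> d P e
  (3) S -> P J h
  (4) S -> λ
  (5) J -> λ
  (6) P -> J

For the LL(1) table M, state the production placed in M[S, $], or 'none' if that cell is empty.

FIRST(J): from J->λ we get {λ}. So FIRST(J) = {λ}.
FIRST(P): from P->J we get {λ}. So FIRST(P) = {λ}.
FIRST(S): from S->P J e we get {e}; from S->d P e we get {d}; from S->P J h we get {h}; from S->λ we get {λ}. So FIRST(S) = {λ, d, e, h}.
FOLLOW(S) includes $ since S is the start symbol.
FOLLOW(S): S appears on no right-hand side. Thus FOLLOW(S) = {$}.
For S -> P J e: FIRST(P J e) = {e}, so it goes in M[S, t] for t ∈ {e}.
For S -> d P e: FIRST(d P e) = {d}, so it goes in M[S, t] for t ∈ {d}.
For S -> P J h: FIRST(P J h) = {h}, so it goes in M[S, t] for t ∈ {h}.
For S -> λ: FIRST(λ) = {λ}, so it goes in M[S, t] for t ∈ {}; since λ ∈ FIRST, also for every t ∈ FOLLOW(S) = {$}.

S -> λ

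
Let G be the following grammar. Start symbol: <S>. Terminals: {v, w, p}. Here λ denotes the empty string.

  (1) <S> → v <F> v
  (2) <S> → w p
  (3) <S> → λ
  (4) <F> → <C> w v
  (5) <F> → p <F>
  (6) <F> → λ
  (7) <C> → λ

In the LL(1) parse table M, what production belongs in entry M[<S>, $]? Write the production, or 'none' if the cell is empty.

<S> → λ

FIRST(<S>) = {λ, v, w}
FIRST(<C>) = {λ}
FIRST(<F>) = {λ, p, w}  (via <C> w v)
FOLLOW(<S>) includes $ since <S> is the start symbol.
FOLLOW(<S>): <S> appears on no right-hand side. Thus FOLLOW(<S>) = {$}.
For <S> → v <F> v: FIRST(v <F> v) = {v}, so it goes in M[<S>, t] for t ∈ {v}.
For <S> → w p: FIRST(w p) = {w}, so it goes in M[<S>, t] for t ∈ {w}.
For <S> → λ: FIRST(λ) = {λ}, so it goes in M[<S>, t] for t ∈ {}; since λ ∈ FIRST, also for every t ∈ FOLLOW(<S>) = {$}.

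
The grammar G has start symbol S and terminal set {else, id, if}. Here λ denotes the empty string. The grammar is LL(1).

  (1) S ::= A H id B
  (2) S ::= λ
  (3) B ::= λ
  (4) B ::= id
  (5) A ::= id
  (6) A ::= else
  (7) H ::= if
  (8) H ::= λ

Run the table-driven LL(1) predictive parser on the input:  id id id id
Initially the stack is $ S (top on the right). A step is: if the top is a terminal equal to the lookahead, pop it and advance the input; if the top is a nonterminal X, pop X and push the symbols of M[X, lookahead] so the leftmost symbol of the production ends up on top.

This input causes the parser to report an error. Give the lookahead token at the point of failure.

id

step 1: stack=$ S  input=id id id id $  — expand S ::= A H id B
step 2: stack=$ B id H A  input=id id id id $  — expand A ::= id
step 3: stack=$ B id H id  input=id id id id $  — match id
step 4: stack=$ B id H  input=id id id $  — expand H ::= λ
step 5: stack=$ B id  input=id id id $  — match id
step 6: stack=$ B  input=id id $  — expand B ::= id
step 7: stack=$ id  input=id id $  — match id
step 8: stack=$  input=id $  — error: stack empty but input remains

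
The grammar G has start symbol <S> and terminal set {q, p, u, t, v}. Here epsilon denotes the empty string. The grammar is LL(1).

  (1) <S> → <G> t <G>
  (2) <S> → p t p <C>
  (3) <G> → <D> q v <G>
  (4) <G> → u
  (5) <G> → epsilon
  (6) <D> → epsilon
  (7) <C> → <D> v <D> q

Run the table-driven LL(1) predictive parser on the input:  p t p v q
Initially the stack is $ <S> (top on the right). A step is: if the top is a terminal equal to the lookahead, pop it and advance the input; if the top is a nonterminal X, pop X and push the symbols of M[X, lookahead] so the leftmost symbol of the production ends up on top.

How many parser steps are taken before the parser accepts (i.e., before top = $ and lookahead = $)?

     Stack          Input        Action
  1  $ <S>          p t p v q $  expand <S> → p t p <C>
  2  $ <C> p t p    p t p v q $  match p
  3  $ <C> p t      t p v q $    match t
  4  $ <C> p        p v q $      match p
  5  $ <C>          v q $        expand <C> → <D> v <D> q
  6  $ q <D> v <D>  v q $        expand <D> → epsilon
  7  $ q <D> v      v q $        match v
  8  $ q <D>        q $          expand <D> → epsilon
  9  $ q            q $          match q
Accept reached after 9 steps.

9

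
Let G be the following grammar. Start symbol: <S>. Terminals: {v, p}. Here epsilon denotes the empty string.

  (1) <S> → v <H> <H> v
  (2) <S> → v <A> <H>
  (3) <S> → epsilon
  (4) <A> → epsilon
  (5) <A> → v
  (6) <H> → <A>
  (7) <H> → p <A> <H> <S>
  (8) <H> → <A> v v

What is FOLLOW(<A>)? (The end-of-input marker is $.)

FIRST(<S>) = {epsilon, v}
FIRST(<A>) = {epsilon, v}
FIRST(<H>) = {epsilon, p, v}  (via <A>, <A> v v)
FOLLOW(<S>) includes $ since <S> is the start symbol.
FOLLOW(<S>): in <H>→p <A> <H> <S>, the suffix after <S> is empty, so FOLLOW(<S>) ⊇ FOLLOW(<H>) = {$, p, v}. Thus FOLLOW(<S>) = {$, p, v}.
FOLLOW(<H>): in <S>→v <H> <H> v (occurrence 1), <H> is followed by <H> v with FIRST {p, v}; in <S>→v <H> <H> v (occurrence 2), <H> is followed by v with FIRST {v}; in <S>→v <A> <H>, the suffix after <H> is empty, so FOLLOW(<H>) ⊇ FOLLOW(<S>) = {$, p, v}; in <H>→p <A> <H> <S>, <H> is followed by <S> with FIRST {epsilon, v}; in <H>→p <A> <H> <S>, the suffix after <H> is nullable (adds nothing new). Thus FOLLOW(<H>) = {$, p, v}.
FOLLOW(<A>): in <S>→v <A> <H>, <A> is followed by <H> with FIRST {epsilon, p, v}; in <S>→v <A> <H>, the suffix after <A> is nullable, so FOLLOW(<A>) ⊇ FOLLOW(<S>) = {$, p, v}; in <H>→<A>, the suffix after <A> is empty, so FOLLOW(<A>) ⊇ FOLLOW(<H>) = {$, p, v}; in <H>→p <A> <H> <S>, <A> is followed by <H> <S> with FIRST {epsilon, p, v}; in <H>→p <A> <H> <S>, the suffix after <A> is nullable, so FOLLOW(<A>) ⊇ FOLLOW(<H>) = {$, p, v}; in <H>→<A> v v, <A> is followed by v v with FIRST {v}. Thus FOLLOW(<A>) = {$, p, v}.

{$, p, v}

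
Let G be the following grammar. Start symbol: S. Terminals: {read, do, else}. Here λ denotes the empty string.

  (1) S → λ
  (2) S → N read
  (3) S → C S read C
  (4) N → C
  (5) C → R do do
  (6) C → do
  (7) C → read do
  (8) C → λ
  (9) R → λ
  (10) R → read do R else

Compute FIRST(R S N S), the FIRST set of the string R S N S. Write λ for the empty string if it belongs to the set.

FIRST(R) = {λ, read}
FIRST(C) = {λ, do, read}  (via R do do)
FIRST(N) = {λ, do, read}  (via C)
FIRST(S) = {λ, do, read}  (via N read, C S read C)
FIRST(R S N S): take FIRST of each symbol in turn, carrying on past any symbol whose FIRST contains λ; result {λ, do, read}.

{λ, do, read}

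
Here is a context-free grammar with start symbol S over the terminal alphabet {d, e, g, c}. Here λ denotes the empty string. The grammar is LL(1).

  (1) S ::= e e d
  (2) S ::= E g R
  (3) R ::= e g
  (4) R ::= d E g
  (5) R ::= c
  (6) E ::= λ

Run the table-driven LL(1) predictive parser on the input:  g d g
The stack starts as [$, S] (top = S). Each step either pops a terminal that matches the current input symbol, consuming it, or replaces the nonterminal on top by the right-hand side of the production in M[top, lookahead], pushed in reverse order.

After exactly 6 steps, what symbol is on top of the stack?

step 1: stack=$ S  input=g d g $  — expand S ::= E g R
step 2: stack=$ R g E  input=g d g $  — expand E ::= λ
step 3: stack=$ R g  input=g d g $  — match g
step 4: stack=$ R  input=d g $  — expand R ::= d E g
step 5: stack=$ g E d  input=d g $  — match d
step 6: stack=$ g E  input=g $  — expand E ::= λ
Stack after step 6: $ g (top = g).

g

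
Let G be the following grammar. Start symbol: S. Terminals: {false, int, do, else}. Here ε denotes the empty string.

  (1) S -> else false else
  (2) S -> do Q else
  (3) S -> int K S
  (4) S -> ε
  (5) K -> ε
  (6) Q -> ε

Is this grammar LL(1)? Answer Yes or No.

Yes

FIRST(S) = {ε, do, else, int}
FIRST(K) = {ε}
FIRST(Q) = {ε}
FOLLOW(S) = {$}
FOLLOW(K) = {$, do, else, int}
FOLLOW(Q) = {else}
Each cell of M receives at most one production.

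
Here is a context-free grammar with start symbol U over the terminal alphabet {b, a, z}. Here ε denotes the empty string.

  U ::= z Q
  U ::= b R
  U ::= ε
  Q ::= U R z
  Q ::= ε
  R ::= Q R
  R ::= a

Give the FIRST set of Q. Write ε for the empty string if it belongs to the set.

{ε, a, b, z}

FIRST(U): from U::=z Q we get {z}; from U::=b R we get {b}; from U::=ε we get {ε}. So FIRST(U) = {ε, b, z}.
FIRST(Q): from Q::=U R z we get {a, b, z}; from Q::=ε we get {ε}. So FIRST(Q) = {ε, a, b, z}.
FIRST(R): from R::=Q R we get {a, b, z}; from R::=a we get {a}. So FIRST(R) = {a, b, z}.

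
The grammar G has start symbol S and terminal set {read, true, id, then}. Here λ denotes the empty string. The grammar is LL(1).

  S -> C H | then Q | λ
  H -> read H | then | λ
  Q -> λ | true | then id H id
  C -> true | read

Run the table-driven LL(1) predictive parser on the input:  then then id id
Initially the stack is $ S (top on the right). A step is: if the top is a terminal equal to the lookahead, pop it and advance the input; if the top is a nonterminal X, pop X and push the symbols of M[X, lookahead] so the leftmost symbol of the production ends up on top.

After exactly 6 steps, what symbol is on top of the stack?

id

     Stack           Input              Action
  1  $ S             then then id id $  expand S -> then Q
  2  $ Q then        then then id id $  match then
  3  $ Q             then id id $       expand Q -> then id H id
  4  $ id H id then  then id id $       match then
  5  $ id H id       id id $            match id
  6  $ id H          id $               expand H -> λ
Stack after step 6: $ id (top = id).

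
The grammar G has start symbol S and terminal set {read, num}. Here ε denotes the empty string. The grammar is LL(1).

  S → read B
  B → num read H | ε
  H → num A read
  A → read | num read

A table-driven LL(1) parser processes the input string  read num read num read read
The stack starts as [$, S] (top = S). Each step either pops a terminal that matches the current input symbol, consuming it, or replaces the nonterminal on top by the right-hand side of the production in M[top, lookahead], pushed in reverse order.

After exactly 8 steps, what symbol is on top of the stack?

step 1: stack=$ S  input=read num read num read read $  — expand S → read B
step 2: stack=$ B read  input=read num read num read read $  — match read
step 3: stack=$ B  input=num read num read read $  — expand B → num read H
step 4: stack=$ H read num  input=num read num read read $  — match num
step 5: stack=$ H read  input=read num read read $  — match read
step 6: stack=$ H  input=num read read $  — expand H → num A read
step 7: stack=$ read A num  input=num read read $  — match num
step 8: stack=$ read A  input=read read $  — expand A → read
Stack after step 8: $ read read (top = read).

read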